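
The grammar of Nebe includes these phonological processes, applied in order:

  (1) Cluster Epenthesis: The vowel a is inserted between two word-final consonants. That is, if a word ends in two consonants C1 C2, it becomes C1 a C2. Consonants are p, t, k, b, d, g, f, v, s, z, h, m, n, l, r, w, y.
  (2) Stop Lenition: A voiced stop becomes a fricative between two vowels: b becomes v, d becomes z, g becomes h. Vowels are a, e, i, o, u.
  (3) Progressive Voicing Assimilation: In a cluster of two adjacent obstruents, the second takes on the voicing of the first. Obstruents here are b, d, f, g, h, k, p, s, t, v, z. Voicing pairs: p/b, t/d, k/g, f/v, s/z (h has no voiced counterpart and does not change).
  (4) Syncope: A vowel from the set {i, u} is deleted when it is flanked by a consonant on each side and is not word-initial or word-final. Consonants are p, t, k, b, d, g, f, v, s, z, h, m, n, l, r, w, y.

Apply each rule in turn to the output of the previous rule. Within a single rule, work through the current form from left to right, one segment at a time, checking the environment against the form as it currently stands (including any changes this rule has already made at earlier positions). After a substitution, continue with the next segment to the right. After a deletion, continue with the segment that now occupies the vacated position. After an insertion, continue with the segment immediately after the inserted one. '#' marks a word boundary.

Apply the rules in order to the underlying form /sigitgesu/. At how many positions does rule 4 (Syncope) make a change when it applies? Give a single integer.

2

(1) Cluster Epenthesis: no change — [sigitgesu]
(2) Stop Lenition: [sigitgesu] → [sihitgesu]
(3) Progressive Voicing Assimilation: [sihitgesu] → [sihitkesu]
(4) Syncope: [sihitkesu] → [shtkesu]
Rule 4 changed 2 position(s).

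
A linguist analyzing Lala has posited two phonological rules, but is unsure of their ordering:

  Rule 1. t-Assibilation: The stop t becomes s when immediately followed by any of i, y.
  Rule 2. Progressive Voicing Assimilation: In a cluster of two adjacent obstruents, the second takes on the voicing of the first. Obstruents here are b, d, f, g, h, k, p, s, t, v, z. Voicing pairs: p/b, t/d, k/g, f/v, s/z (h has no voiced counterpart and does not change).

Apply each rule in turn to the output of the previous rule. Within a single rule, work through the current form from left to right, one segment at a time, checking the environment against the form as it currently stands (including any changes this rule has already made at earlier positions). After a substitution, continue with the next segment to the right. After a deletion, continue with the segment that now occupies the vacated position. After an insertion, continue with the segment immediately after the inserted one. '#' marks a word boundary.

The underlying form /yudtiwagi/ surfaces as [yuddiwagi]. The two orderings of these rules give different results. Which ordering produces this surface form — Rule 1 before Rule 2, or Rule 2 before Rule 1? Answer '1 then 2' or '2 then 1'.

2 then 1

Order 1 then 2:
  1 t-Assibilation: [yudtiwagi] → [yudsiwagi]
  2 Progressive Voicing Assimilation: [yudsiwagi] → [yudziwagi]
  result: [yudziwagi]
Order 2 then 1:
  2 Progressive Voicing Assimilation: [yudtiwagi] → [yuddiwagi]
  1 t-Assibilation: no change — [yuddiwagi]
  result: [yuddiwagi]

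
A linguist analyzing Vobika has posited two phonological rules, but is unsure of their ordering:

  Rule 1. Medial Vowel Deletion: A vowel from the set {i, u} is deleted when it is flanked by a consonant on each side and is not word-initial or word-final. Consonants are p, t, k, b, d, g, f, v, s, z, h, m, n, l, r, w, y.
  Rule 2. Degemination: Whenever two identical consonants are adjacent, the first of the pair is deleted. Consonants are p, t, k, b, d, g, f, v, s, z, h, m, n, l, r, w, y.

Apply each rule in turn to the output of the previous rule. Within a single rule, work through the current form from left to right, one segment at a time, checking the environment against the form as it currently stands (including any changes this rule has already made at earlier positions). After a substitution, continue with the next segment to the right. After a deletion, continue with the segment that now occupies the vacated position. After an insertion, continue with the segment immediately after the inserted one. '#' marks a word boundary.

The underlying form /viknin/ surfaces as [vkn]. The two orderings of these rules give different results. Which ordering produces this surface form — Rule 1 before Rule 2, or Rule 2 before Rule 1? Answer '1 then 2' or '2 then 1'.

Order 1 then 2:
  1 Medial Vowel Deletion: [viknin] → [vknn]
  2 Degemination: [vknn] → [vkn]
  result: [vkn]
Order 2 then 1:
  2 Degemination: no change — [viknin]
  1 Medial Vowel Deletion: [viknin] → [vknn]
  result: [vknn]

1 then 2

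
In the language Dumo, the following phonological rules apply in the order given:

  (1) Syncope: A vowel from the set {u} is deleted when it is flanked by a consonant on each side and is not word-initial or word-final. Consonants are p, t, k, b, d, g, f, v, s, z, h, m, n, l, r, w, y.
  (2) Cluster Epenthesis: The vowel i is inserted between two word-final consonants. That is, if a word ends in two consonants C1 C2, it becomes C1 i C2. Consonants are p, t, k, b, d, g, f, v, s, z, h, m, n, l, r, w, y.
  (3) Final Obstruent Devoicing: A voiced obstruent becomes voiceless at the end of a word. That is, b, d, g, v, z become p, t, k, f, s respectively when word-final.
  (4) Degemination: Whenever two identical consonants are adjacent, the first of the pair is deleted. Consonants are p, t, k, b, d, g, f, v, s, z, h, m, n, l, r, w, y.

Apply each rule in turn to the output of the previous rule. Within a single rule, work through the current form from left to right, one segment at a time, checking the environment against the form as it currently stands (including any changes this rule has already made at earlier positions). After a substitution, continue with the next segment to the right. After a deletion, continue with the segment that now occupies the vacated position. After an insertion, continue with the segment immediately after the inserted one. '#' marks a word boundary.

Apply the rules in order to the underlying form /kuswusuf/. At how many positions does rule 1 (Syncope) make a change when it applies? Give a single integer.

(1) Syncope: [kuswusuf] → [kswsf]
(2) Cluster Epenthesis: [kswsf] → [kswsif]
(3) Final Obstruent Devoicing: no change — [kswsif]
(4) Degemination: no change — [kswsif]
Rule 1 changed 3 position(s).

3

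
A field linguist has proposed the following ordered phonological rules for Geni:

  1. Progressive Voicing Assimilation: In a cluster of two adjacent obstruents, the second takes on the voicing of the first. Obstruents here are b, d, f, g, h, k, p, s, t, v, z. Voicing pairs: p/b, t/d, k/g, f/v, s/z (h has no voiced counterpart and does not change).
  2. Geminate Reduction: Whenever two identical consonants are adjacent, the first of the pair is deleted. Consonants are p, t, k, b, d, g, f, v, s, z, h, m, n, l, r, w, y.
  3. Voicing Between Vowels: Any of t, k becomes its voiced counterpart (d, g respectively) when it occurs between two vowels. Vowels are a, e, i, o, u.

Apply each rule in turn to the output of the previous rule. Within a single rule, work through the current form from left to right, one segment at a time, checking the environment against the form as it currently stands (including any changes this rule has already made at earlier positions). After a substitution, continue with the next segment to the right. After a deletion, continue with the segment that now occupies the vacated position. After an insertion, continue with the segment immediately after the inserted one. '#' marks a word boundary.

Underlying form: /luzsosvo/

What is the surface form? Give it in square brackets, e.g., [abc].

[luzosfo]

1 Progressive Voicing Assimilation: [luzsosvo] → [luzzosfo]
2 Geminate Reduction: [luzzosfo] → [luzosfo]
3 Voicing Between Vowels: no change — [luzosfo]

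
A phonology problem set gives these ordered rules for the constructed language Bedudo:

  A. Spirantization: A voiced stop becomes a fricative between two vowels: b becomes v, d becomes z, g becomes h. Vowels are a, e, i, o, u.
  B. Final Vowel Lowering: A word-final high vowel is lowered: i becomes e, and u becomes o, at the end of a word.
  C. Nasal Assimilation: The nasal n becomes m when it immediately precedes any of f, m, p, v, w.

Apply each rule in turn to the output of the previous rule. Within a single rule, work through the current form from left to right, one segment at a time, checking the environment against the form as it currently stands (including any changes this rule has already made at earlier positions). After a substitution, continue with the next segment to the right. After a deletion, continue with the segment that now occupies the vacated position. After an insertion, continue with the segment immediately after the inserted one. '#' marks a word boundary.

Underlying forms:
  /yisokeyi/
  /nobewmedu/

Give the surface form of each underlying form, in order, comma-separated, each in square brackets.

[yisokeye], [novewmezo]

/yisokeyi/:
  A Spirantization: no change — [yisokeyi]
  B Final Vowel Lowering: [yisokeyi] → [yisokeye]
  C Nasal Assimilation: no change — [yisokeye]
/nobewmedu/:
  A Spirantization: [nobewmedu] → [novewmezu]
  B Final Vowel Lowering: [novewmezu] → [novewmezo]
  C Nasal Assimilation: no change — [novewmezo]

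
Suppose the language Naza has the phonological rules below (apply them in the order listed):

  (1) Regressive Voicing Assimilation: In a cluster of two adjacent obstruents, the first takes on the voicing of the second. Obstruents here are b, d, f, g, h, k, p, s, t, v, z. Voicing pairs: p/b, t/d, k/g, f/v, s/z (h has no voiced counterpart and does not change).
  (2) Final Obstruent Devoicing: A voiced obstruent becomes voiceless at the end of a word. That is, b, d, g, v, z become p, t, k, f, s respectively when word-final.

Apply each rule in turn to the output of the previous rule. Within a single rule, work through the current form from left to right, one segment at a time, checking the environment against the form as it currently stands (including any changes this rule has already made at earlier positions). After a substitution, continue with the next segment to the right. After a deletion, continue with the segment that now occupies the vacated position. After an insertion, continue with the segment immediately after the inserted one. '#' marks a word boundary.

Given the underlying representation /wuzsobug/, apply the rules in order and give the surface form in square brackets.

[wussobuk]

(1) Regressive Voicing Assimilation: [wuzsobug] → [wussobug]
(2) Final Obstruent Devoicing: [wussobug] → [wussobuk]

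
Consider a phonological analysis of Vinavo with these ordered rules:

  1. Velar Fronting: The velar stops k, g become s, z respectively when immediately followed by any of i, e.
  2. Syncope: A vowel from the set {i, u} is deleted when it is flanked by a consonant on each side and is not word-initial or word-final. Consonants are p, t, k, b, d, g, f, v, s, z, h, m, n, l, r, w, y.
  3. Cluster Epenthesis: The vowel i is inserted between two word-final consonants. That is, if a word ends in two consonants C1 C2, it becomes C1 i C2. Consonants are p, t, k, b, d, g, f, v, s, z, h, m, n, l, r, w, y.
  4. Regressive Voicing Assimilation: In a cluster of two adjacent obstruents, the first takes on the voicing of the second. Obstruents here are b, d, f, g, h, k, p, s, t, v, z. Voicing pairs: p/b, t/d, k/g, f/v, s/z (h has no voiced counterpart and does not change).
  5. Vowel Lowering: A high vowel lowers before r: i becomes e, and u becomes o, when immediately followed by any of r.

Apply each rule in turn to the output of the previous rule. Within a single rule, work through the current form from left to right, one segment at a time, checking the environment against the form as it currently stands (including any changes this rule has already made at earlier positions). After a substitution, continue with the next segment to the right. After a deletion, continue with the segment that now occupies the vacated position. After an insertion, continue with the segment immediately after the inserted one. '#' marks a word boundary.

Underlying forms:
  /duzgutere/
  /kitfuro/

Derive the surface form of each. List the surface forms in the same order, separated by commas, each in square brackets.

/duzgutere/:
  1 Velar Fronting: no change — [duzgutere]
  2 Syncope: [duzgutere] → [dzgtere]
  3 Cluster Epenthesis: no change — [dzgtere]
  4 Regressive Voicing Assimilation: [dzgtere] → [dzktere]
  5 Vowel Lowering: no change — [dzktere]
/kitfuro/:
  1 Velar Fronting: [kitfuro] → [sitfuro]
  2 Syncope: [sitfuro] → [stfro]
  3 Cluster Epenthesis: no change — [stfro]
  4 Regressive Voicing Assimilation: no change — [stfro]
  5 Vowel Lowering: no change — [stfro]

[dzktere], [stfro]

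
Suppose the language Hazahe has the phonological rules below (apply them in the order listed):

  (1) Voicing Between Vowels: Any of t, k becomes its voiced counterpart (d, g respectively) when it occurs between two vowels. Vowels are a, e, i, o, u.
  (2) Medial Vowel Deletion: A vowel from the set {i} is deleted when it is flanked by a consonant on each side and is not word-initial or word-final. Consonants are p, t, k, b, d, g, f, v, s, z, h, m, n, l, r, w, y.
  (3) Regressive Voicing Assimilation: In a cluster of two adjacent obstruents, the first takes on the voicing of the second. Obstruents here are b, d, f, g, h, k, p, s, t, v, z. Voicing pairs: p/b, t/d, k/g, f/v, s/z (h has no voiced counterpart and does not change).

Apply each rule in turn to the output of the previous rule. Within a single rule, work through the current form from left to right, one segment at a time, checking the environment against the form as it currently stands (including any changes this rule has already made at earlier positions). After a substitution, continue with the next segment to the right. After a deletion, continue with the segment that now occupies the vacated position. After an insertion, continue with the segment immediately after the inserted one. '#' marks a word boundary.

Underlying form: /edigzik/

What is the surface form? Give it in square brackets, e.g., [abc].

(1) Voicing Between Vowels: no change — [edigzik]
(2) Medial Vowel Deletion: [edigzik] → [edgzk]
(3) Regressive Voicing Assimilation: [edgzk] → [edgsk]

[edgsk]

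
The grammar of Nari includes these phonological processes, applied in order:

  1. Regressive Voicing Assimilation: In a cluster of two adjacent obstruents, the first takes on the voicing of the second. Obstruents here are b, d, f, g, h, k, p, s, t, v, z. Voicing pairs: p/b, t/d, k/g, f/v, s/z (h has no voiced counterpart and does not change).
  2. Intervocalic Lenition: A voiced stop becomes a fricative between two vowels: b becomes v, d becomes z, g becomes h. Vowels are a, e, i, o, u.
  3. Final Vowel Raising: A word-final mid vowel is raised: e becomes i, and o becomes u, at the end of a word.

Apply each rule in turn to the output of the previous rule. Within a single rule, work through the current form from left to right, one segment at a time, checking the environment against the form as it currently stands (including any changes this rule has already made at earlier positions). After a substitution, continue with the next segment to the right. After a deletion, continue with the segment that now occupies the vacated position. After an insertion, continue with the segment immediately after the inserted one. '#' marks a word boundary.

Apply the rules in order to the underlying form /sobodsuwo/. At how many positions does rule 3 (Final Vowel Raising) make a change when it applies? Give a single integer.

1

1 Regressive Voicing Assimilation: [sobodsuwo] → [sobotsuwo]
2 Intervocalic Lenition: [sobotsuwo] → [sovotsuwo]
3 Final Vowel Raising: [sovotsuwo] → [sovotsuwu]
Rule 3 changed 1 position(s).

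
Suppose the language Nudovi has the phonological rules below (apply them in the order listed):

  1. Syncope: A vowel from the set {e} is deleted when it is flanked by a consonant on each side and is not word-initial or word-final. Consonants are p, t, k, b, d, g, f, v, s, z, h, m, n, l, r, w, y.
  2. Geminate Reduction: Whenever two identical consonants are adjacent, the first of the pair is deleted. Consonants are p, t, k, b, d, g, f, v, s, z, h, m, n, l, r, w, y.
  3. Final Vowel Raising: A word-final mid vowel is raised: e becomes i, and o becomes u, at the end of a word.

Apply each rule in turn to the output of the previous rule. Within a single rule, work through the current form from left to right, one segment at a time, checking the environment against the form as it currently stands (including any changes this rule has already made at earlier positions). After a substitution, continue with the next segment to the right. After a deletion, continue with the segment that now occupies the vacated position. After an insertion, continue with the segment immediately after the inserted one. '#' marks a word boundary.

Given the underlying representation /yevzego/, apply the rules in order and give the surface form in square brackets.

1 Syncope: [yevzego] → [yvzgo]
2 Geminate Reduction: no change — [yvzgo]
3 Final Vowel Raising: [yvzgo] → [yvzgu]

[yvzgu]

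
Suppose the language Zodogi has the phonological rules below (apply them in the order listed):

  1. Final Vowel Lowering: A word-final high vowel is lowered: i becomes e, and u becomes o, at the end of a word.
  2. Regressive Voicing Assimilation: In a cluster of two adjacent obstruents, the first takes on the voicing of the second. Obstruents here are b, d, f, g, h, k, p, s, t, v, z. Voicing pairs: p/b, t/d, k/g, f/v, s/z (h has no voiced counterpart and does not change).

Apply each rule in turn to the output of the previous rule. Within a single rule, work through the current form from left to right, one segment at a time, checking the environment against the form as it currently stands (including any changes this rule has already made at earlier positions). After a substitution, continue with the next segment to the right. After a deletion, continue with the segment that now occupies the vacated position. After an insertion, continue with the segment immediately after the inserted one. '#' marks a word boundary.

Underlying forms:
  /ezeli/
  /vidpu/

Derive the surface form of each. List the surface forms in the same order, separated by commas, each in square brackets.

[ezele], [vitpo]

/ezeli/:
  1 Final Vowel Lowering: [ezeli] → [ezele]
  2 Regressive Voicing Assimilation: no change — [ezele]
/vidpu/:
  1 Final Vowel Lowering: [vidpu] → [vidpo]
  2 Regressive Voicing Assimilation: [vidpo] → [vitpo]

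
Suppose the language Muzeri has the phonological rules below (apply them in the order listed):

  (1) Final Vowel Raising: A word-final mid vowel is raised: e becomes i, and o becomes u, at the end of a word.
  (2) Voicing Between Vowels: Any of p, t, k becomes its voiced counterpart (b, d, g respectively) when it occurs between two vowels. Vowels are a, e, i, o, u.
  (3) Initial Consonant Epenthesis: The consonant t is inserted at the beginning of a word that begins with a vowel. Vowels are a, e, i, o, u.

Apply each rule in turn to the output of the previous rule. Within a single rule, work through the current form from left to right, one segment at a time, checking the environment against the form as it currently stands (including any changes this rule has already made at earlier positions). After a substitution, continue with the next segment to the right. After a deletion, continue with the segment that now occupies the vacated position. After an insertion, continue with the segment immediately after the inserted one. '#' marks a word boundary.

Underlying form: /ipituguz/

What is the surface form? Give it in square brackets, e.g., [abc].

(1) Final Vowel Raising: no change — [ipituguz]
(2) Voicing Between Vowels: [ipituguz] → [ibiduguz]
(3) Initial Consonant Epenthesis: [ibiduguz] → [tibiduguz]

[tibiduguz]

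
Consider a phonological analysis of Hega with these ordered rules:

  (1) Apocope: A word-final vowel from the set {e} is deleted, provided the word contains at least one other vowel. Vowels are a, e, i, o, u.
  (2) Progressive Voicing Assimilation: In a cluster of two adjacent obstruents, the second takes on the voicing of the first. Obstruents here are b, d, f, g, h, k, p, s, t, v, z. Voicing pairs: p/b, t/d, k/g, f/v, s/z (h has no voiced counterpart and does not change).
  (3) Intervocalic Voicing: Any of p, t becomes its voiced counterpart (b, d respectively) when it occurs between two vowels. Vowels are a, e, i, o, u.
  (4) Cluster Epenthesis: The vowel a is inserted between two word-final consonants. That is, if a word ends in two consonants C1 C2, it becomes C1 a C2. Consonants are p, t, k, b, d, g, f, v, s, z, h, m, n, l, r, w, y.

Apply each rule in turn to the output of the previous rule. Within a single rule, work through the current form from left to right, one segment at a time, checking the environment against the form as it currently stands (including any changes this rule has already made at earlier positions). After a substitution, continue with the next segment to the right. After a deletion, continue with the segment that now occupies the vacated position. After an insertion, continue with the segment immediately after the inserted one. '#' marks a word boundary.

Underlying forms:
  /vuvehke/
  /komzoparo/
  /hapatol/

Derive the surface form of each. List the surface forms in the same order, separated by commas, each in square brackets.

[vuvehak], [komzobaro], [habadol]

/vuvehke/:
  (1) Apocope: [vuvehke] → [vuvehk]
  (2) Progressive Voicing Assimilation: no change — [vuvehk]
  (3) Intervocalic Voicing: no change — [vuvehk]
  (4) Cluster Epenthesis: [vuvehk] → [vuvehak]
/komzoparo/:
  (1) Apocope: no change — [komzoparo]
  (2) Progressive Voicing Assimilation: no change — [komzoparo]
  (3) Intervocalic Voicing: [komzoparo] → [komzobaro]
  (4) Cluster Epenthesis: no change — [komzobaro]
/hapatol/:
  (1) Apocope: no change — [hapatol]
  (2) Progressive Voicing Assimilation: no change — [hapatol]
  (3) Intervocalic Voicing: [hapatol] → [habadol]
  (4) Cluster Epenthesis: no change — [habadol]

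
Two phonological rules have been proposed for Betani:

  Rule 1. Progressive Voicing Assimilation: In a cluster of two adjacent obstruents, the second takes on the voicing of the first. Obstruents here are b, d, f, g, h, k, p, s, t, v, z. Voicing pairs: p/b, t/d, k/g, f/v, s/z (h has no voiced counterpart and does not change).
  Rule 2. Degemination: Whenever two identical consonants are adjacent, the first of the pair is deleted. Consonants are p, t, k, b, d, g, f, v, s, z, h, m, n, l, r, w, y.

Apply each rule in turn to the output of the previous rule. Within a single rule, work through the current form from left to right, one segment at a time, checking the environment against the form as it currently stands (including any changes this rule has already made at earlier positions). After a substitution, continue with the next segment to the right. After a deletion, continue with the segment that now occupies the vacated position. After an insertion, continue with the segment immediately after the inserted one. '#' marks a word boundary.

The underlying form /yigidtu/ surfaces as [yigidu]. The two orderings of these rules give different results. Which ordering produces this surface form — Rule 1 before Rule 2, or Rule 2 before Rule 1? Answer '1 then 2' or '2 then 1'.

1 then 2

Order 1 then 2:
  1 Progressive Voicing Assimilation: [yigidtu] → [yigiddu]
  2 Degemination: [yigiddu] → [yigidu]
  result: [yigidu]
Order 2 then 1:
  2 Degemination: no change — [yigidtu]
  1 Progressive Voicing Assimilation: [yigidtu] → [yigiddu]
  result: [yigiddu]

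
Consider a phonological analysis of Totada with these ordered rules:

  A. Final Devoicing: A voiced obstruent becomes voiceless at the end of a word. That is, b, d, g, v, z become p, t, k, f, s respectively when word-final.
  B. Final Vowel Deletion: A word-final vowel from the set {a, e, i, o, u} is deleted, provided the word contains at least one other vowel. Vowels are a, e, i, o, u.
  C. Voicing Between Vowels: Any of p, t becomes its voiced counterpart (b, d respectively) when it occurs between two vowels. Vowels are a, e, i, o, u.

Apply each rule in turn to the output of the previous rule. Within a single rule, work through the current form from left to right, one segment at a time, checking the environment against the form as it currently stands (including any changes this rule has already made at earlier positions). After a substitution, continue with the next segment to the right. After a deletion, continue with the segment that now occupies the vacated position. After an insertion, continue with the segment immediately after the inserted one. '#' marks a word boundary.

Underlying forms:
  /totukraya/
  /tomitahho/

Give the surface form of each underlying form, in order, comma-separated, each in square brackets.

/totukraya/:
  A Final Devoicing: no change — [totukraya]
  B Final Vowel Deletion: [totukraya] → [totukray]
  C Voicing Between Vowels: [totukray] → [todukray]
/tomitahho/:
  A Final Devoicing: no change — [tomitahho]
  B Final Vowel Deletion: [tomitahho] → [tomitahh]
  C Voicing Between Vowels: [tomitahh] → [tomidahh]

[todukray], [tomidahh]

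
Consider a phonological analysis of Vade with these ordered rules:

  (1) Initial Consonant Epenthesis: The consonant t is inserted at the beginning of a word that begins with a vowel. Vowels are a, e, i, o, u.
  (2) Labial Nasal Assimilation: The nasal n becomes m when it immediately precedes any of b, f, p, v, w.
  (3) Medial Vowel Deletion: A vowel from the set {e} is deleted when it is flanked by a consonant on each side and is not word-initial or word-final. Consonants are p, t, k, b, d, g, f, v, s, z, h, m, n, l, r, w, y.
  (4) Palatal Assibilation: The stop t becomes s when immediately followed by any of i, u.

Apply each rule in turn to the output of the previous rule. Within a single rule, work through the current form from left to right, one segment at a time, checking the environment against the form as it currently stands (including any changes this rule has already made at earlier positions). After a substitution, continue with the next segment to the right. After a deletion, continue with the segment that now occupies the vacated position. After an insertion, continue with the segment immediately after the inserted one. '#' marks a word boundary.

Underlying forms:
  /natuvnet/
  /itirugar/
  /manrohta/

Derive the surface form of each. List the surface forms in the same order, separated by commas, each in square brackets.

[nasuvnt], [sisirugar], [manrohta]

/natuvnet/:
  (1) Initial Consonant Epenthesis: no change — [natuvnet]
  (2) Labial Nasal Assimilation: no change — [natuvnet]
  (3) Medial Vowel Deletion: [natuvnet] → [natuvnt]
  (4) Palatal Assibilation: [natuvnt] → [nasuvnt]
/itirugar/:
  (1) Initial Consonant Epenthesis: [itirugar] → [titirugar]
  (2) Labial Nasal Assimilation: no change — [titirugar]
  (3) Medial Vowel Deletion: no change — [titirugar]
  (4) Palatal Assibilation: [titirugar] → [sisirugar]
/manrohta/:
  (1) Initial Consonant Epenthesis: no change — [manrohta]
  (2) Labial Nasal Assimilation: no change — [manrohta]
  (3) Medial Vowel Deletion: no change — [manrohta]
  (4) Palatal Assibilation: no change — [manrohta]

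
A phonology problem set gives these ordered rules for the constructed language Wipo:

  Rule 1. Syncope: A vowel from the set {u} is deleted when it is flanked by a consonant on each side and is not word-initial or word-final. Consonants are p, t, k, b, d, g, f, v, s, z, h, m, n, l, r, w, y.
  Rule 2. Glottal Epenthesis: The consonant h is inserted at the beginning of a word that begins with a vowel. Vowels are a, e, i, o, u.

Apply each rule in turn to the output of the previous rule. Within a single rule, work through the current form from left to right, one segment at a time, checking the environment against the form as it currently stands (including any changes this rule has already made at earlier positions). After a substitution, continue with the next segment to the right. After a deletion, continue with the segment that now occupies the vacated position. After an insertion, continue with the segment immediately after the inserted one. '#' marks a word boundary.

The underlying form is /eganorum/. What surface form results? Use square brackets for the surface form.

Rule 1 Syncope: [eganorum] → [eganorm]
Rule 2 Glottal Epenthesis: [eganorm] → [heganorm]

[heganorm]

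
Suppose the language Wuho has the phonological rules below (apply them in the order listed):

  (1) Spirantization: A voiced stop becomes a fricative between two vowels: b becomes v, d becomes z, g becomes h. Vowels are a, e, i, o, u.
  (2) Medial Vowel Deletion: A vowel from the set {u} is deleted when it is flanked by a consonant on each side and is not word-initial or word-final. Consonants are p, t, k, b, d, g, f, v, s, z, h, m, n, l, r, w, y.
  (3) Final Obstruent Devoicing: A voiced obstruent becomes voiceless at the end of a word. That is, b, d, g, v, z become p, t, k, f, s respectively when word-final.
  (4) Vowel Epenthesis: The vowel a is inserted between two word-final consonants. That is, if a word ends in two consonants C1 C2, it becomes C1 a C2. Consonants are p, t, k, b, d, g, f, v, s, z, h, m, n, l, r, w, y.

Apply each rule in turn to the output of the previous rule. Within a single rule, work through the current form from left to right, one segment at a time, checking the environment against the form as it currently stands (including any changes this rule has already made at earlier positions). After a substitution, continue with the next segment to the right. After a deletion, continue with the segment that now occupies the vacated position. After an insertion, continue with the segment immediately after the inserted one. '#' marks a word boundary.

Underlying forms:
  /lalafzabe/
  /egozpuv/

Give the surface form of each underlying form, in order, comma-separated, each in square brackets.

[lalafzave], [ehozpaf]

/lalafzabe/:
  (1) Spirantization: [lalafzabe] → [lalafzave]
  (2) Medial Vowel Deletion: no change — [lalafzave]
  (3) Final Obstruent Devoicing: no change — [lalafzave]
  (4) Vowel Epenthesis: no change — [lalafzave]
/egozpuv/:
  (1) Spirantization: [egozpuv] → [ehozpuv]
  (2) Medial Vowel Deletion: [ehozpuv] → [ehozpv]
  (3) Final Obstruent Devoicing: [ehozpv] → [ehozpf]
  (4) Vowel Epenthesis: [ehozpf] → [ehozpaf]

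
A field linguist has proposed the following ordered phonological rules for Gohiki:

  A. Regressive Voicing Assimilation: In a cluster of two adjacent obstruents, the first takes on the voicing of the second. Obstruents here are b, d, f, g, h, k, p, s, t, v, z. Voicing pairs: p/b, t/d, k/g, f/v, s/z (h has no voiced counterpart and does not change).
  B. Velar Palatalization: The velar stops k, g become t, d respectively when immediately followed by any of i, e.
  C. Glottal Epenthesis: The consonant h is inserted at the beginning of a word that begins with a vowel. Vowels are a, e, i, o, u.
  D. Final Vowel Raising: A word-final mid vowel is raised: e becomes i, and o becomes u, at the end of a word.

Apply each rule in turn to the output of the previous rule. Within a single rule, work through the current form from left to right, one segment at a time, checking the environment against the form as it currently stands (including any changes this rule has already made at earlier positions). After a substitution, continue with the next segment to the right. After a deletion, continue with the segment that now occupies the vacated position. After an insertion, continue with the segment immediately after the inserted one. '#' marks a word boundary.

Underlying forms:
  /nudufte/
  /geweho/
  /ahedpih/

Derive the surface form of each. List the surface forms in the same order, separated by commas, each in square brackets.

/nudufte/:
  A Regressive Voicing Assimilation: no change — [nudufte]
  B Velar Palatalization: no change — [nudufte]
  C Glottal Epenthesis: no change — [nudufte]
  D Final Vowel Raising: [nudufte] → [nudufti]
/geweho/:
  A Regressive Voicing Assimilation: no change — [geweho]
  B Velar Palatalization: [geweho] → [deweho]
  C Glottal Epenthesis: no change — [deweho]
  D Final Vowel Raising: [deweho] → [dewehu]
/ahedpih/:
  A Regressive Voicing Assimilation: [ahedpih] → [ahetpih]
  B Velar Palatalization: no change — [ahetpih]
  C Glottal Epenthesis: [ahetpih] → [hahetpih]
  D Final Vowel Raising: no change — [hahetpih]

[nudufti], [dewehu], [hahetpih]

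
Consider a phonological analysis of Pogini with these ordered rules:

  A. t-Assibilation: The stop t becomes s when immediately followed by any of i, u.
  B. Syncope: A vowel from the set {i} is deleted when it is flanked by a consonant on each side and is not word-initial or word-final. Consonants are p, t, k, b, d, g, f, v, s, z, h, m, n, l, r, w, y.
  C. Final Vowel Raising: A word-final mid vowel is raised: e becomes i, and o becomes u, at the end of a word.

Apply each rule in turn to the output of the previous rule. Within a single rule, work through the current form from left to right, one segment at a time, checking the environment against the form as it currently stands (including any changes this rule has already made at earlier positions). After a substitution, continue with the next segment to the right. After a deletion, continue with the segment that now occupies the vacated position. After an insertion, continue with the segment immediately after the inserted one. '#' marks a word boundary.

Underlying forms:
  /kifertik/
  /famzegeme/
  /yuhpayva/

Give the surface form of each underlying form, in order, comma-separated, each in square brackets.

/kifertik/:
  A t-Assibilation: [kifertik] → [kifersik]
  B Syncope: [kifersik] → [kfersk]
  C Final Vowel Raising: no change — [kfersk]
/famzegeme/:
  A t-Assibilation: no change — [famzegeme]
  B Syncope: no change — [famzegeme]
  C Final Vowel Raising: [famzegeme] → [famzegemi]
/yuhpayva/:
  A t-Assibilation: no change — [yuhpayva]
  B Syncope: no change — [yuhpayva]
  C Final Vowel Raising: no change — [yuhpayva]

[kfersk], [famzegemi], [yuhpayva]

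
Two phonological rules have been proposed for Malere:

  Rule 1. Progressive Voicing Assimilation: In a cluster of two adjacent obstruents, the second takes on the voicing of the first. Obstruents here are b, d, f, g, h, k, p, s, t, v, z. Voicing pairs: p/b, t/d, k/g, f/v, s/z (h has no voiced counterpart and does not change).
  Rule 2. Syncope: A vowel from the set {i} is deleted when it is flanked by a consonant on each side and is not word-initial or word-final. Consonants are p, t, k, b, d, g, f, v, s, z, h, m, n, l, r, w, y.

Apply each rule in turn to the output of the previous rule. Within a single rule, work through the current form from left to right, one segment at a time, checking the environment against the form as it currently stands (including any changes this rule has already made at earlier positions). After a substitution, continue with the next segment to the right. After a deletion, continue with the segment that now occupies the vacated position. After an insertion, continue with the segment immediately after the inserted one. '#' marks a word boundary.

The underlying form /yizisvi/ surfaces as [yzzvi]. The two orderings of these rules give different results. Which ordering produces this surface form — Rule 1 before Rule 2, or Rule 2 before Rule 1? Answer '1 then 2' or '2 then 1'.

2 then 1

Order 1 then 2:
  1 Progressive Voicing Assimilation: [yizisvi] → [yizisfi]
  2 Syncope: [yizisfi] → [yzsfi]
  result: [yzsfi]
Order 2 then 1:
  2 Syncope: [yizisvi] → [yzsvi]
  1 Progressive Voicing Assimilation: [yzsvi] → [yzzvi]
  result: [yzzvi]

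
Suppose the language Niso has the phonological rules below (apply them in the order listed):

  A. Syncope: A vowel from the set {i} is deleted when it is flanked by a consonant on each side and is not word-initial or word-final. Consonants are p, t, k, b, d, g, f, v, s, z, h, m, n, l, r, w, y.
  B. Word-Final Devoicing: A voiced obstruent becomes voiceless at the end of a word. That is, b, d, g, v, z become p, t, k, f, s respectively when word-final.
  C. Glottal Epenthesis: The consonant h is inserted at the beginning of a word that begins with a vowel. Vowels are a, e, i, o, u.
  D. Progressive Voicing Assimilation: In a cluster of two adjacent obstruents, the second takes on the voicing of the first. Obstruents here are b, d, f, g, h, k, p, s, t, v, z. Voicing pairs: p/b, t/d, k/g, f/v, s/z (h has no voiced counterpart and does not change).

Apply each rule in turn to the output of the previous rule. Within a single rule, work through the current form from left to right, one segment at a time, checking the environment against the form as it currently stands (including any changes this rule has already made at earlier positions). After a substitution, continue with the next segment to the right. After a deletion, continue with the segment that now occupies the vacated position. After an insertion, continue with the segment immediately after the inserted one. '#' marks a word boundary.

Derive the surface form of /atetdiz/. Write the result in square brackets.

[hatetts]

A Syncope: [atetdiz] → [atetdz]
B Word-Final Devoicing: [atetdz] → [atetds]
C Glottal Epenthesis: [atetds] → [hatetds]
D Progressive Voicing Assimilation: [hatetds] → [hatetts]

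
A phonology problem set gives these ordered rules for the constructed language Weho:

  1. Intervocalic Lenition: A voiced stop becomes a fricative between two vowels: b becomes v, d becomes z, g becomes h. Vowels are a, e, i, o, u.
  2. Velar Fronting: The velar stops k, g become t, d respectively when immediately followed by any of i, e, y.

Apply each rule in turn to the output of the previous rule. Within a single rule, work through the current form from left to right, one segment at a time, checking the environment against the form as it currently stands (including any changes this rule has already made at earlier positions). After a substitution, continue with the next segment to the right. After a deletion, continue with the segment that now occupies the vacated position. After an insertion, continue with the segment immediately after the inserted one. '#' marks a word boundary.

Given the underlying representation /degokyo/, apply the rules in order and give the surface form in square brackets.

[dehotyo]

1 Intervocalic Lenition: [degokyo] → [dehokyo]
2 Velar Fronting: [dehokyo] → [dehotyo]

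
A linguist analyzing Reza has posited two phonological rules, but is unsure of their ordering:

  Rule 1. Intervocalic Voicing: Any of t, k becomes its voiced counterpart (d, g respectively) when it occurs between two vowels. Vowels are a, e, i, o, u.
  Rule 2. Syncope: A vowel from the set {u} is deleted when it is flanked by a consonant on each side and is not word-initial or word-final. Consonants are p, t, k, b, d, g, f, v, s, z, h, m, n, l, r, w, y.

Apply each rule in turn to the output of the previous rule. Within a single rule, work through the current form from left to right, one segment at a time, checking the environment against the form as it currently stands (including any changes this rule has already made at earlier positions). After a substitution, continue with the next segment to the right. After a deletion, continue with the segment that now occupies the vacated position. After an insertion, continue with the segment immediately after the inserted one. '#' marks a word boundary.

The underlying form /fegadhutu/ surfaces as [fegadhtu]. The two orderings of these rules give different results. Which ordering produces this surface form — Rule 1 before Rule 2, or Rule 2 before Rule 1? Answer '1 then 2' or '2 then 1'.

Order 1 then 2:
  1 Intervocalic Voicing: [fegadhutu] → [fegadhudu]
  2 Syncope: [fegadhudu] → [fegadhdu]
  result: [fegadhdu]
Order 2 then 1:
  2 Syncope: [fegadhutu] → [fegadhtu]
  1 Intervocalic Voicing: no change — [fegadhtu]
  result: [fegadhtu]

2 then 1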